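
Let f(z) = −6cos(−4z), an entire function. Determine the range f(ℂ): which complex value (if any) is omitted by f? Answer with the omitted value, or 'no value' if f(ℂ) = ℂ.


Little Picard bounds the complement of f(ℂ) to at most one point.
cos is entire and surjective onto ℂ: for every w ∈ ℂ, cos(ζ) = w has a solution ζ ∈ ℂ (e.g., via the complex inverse arccos). With ζ = −4z this gives z = ζ/(-4). Then -6·cos(−4z) takes every value in -6·ℂ = ℂ, and adding 0 is a bijection of ℂ. So f is surjective and omits no value. (Note: only on the real line is cos bounded by [−1, 1].)

Omitted value: no value.


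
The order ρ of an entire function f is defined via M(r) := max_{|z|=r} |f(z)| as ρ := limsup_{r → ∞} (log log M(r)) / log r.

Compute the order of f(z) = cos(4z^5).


Write cos(w) = (e^{iw} ± e^{−iw})/(2 or 2i), so |cos(w)| ≤ e^{|w|}. With w = 4z^5, |w| ≤ 4r^5 + 0 on |z|=r, giving M(r) ≤ e^{4r^5 + 0} and ρ ≤ 5. For the lower bound, choose z on |z|=r with 4z^5 purely imaginary of modulus 4r^5; then |cos(4z^5)| grows like e^{4r^5}/2, so ρ ≥ 5. Hence ρ = 5.
Therefore ρ = 5.

Order ρ = 5.


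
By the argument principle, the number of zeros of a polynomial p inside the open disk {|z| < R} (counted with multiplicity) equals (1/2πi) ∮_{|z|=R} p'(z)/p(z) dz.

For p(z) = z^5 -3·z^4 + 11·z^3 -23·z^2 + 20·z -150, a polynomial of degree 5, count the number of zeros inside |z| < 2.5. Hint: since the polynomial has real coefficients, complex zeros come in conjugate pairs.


The zeros of p are: (1 + 3i), (1 - 3i), 3, (-1 + 2i), (-1 - 2i).
Their magnitudes are: 3.162, 3.162, 3, 2.236, 2.236.
Zeros with |z| < R = 2.5: (-1 + 2i), (-1 - 2i).
Count = 2.
By the argument principle, (1/2πi) ∮_{|z|=R} p'(z)/p(z) dz equals exactly this count.

Number of zeros inside |z| < 2.5: 2.


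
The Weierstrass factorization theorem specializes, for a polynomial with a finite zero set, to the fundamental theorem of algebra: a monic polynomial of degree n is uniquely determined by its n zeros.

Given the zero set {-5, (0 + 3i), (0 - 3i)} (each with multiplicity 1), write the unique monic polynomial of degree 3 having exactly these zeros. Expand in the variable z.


The polynomial is p(z) = ∏_{α ∈ S} (z − α), where S = {-5, (0 + 3i), (0 - 3i)}.
Expanding the product yields: p(z) = z^3 + 5·z^2 + 9·z + 45.
Note conjugate pairs combine to real quadratics: (z − (0+3i))(z − (0−3i)) = z² + 9.
The resulting polynomial has degree 3 and real coefficients as required.

p(z) = z^3 + 5·z^2 + 9·z + 45.


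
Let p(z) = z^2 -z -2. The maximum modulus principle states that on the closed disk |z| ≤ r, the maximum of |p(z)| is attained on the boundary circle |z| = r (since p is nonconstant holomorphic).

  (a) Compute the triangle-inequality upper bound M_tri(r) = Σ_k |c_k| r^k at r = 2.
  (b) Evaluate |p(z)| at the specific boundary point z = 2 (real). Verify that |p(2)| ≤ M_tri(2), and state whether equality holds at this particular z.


Coefficients: c_0 = -2, c_1 = -1, c_2 = 1. Radius r = 2.
Part (a). Triangle bound: M_tri(r) = Σ_k |c_k| r^k
  = |-2|·2^0 + |-1|·2^1 + |1|·2^2
  = 2 + 2 + 4 = 8.
This bounds M(r) := max_{|z|=r} |p(z)| from above; equality holds iff all terms c_k z^k can be made to align in phase at a single z on |z|=r.
Part (b). At z = 2 (real, on the circle |z| = r):
  p(2) = (-2)·2^0 + (-1)·2^1 + (1)·2^2 = 0.
  |p(2)| = 0.
Check: |p(2)| = 0 ≤ 8 = M_tri(2). ✓ Equality does not hold at z = 2 (the coefficients have mixed signs, so the terms do not all align in phase there).

M_tri(2) = 8; |p(2)| = 0; equality at z=2: no.


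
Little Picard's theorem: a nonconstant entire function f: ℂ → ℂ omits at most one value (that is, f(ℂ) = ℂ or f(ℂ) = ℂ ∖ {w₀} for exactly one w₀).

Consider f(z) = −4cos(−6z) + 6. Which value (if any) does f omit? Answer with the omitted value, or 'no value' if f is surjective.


Little Picard bounds the complement of f(ℂ) to at most one point.
cos is entire and surjective onto ℂ: for every w ∈ ℂ, cos(ζ) = w has a solution ζ ∈ ℂ (e.g., via the complex inverse arccos). With ζ = −6z this gives z = ζ/(-6). Then -4·cos(−6z) takes every value in -4·ℂ = ℂ, and adding 6 is a bijection of ℂ. So f is surjective and omits no value. (Note: only on the real line is cos bounded by [−1, 1].)

Omitted value: no value.


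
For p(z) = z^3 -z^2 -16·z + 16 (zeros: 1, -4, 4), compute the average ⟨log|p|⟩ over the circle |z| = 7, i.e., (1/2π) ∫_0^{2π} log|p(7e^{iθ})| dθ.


Zeros: -4, 1, 4; r = 7.
Inside |z| < r: -4, 1, 4. Outside (|z| ≥ r): ∅.
p(0) = 16, so log|p(0)| = log(16) = 2.7726.
Apply Jensen: I(r) = log|p(0)| + Σ_k log(r/|z_k|), summed over zeros inside |z| < r.
  log(r/|z_k|) for z_k = 1: log(7/1) = 1.9459
  log(r/|z_k|) for z_k = -4: log(7/4) = 0.5596
  log(r/|z_k|) for z_k = 4: log(7/4) = 0.5596
Sum over inside zeros: 3.0651.
I(r) = log|p(0)| + (inside sum) = 2.7726 + 3.0651 = 5.8377.
Closed form (all zeros inside, monic): I(r) = n·log(r) = 3·log(7) = 5.8377. ✓

I(r) ≈ 5.8377.


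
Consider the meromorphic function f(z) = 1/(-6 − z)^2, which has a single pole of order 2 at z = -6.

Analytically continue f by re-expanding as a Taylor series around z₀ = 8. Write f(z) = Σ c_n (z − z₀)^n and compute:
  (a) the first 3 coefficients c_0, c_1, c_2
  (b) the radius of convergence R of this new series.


Let w = z − z₀, so z = z₀ + w.
Then -6 − z = -6 − (z₀ + w) = (-6 − z₀) − w = -14 − w.
f(z) = 1/(-14 − w)^2 = (1/(-14)^2) · (1 − w/(-14))^{−2}.
By the binomial series (1−u)^{−2} = Σ_{n≥0} C(n+1, 1) u^n for |u|<1, with u = w/(-14):
  c_n = C(n+1, 1) / (-14)^(n+2).
  c_0 = 1/(-14)^2 = 1/196.
  c_1 = 2/(-14)^3 = -1/1372.
  c_2 = 3/(-14)^4 = 3/38416.
The series is valid for |w/d| < 1, i.e. |z − z₀| < |d|.
Radius of convergence: R = |-6 − z₀| = |-14| = 14 (distance from z₀ to the singularity z = -6).

c_0 = 1/196, c_1 = -1/1372, c_2 = 3/38416; R = 14.


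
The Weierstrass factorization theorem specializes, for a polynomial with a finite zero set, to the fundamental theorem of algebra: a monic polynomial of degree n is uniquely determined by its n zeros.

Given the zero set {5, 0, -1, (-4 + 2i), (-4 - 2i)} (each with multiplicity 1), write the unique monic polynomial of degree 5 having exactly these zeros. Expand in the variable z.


The polynomial is p(z) = ∏_{α ∈ S} (z − α), where S = {5, 0, -1, (-4 + 2i), (-4 - 2i)}.
Expanding the product yields: p(z) = z^5 + 4·z^4 -17·z^3 -120·z^2 -100·z.
Note conjugate pairs combine to real quadratics: (z − (-4+2i))(z − (-4−2i)) = z² + 8z + 20.
The resulting polynomial has degree 5 and real coefficients as required.

p(z) = z^5 + 4·z^4 -17·z^3 -120·z^2 -100·z.


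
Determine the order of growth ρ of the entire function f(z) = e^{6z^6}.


|e^{6z^6}| = e^{Re(6·z^6) + 0} ≤ e^{6|z|^6 + 0} = e^{6r^6 + 0} on |z| = r, so ρ ≤ 6. Choosing z on |z|=r so that 6·z^6 is real positive (always possible by picking arg z appropriately) gives |f(z)| = e^{6r^6 + 0}, matching the bound. The additive constant 0 does not affect log log M(r) ~ 6·log r. Hence ρ = 6.
Therefore ρ = 6.

Order ρ = 6.


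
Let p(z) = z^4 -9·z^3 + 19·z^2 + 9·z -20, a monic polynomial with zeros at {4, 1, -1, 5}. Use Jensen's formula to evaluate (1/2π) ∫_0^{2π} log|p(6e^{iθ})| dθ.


Zeros: -1, 1, 4, 5; r = 6.
Inside |z| < r: -1, 1, 4, 5. Outside (|z| ≥ r): ∅.
p(0) = -20, so log|p(0)| = log(20) = 2.9957.
Apply Jensen: I(r) = log|p(0)| + Σ_k log(r/|z_k|), summed over zeros inside |z| < r.
  log(r/|z_k|) for z_k = 4: log(6/4) = 0.4055
  log(r/|z_k|) for z_k = 1: log(6/1) = 1.7918
  log(r/|z_k|) for z_k = -1: log(6/1) = 1.7918
  log(r/|z_k|) for z_k = 5: log(6/5) = 0.1823
Sum over inside zeros: 4.1713.
I(r) = log|p(0)| + (inside sum) = 2.9957 + 4.1713 = 7.1670.
Closed form (all zeros inside, monic): I(r) = n·log(r) = 4·log(6) = 7.1670. ✓

I(r) ≈ 7.1670.


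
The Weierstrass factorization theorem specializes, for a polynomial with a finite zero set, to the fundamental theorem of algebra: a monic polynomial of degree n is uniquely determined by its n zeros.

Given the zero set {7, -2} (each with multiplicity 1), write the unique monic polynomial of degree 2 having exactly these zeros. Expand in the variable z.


The polynomial is p(z) = ∏_{α ∈ S} (z − α), where S = {7, -2}.
Expanding the product yields: p(z) = z^2 -5·z -14.
The resulting polynomial has degree 2 and real coefficients as required.

p(z) = z^2 -5·z -14.


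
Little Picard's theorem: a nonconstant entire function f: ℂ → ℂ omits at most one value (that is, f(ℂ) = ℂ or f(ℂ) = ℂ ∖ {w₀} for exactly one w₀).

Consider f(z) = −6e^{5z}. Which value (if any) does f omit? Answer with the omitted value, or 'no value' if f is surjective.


Little Picard bounds the complement of f(ℂ) to at most one point.
e^{5z} is never zero on ℂ, so -6·e^{5z} takes every value in ℂ ∖ {0}. Adding 0 shifts the range to ℂ ∖ {0}. Thus f omits exactly the value 0.

Omitted value: 0.


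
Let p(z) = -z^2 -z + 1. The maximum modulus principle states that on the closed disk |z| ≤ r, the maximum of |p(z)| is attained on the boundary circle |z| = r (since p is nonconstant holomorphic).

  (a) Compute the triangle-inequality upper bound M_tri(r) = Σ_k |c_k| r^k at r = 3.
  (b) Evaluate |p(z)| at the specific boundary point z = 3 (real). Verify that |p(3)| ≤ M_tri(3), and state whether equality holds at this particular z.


Coefficients: c_0 = 1, c_1 = -1, c_2 = -1. Radius r = 3.
Part (a). Triangle bound: M_tri(r) = Σ_k |c_k| r^k
  = |1|·3^0 + |-1|·3^1 + |-1|·3^2
  = 1 + 3 + 9 = 13.
This bounds M(r) := max_{|z|=r} |p(z)| from above; equality holds iff all terms c_k z^k can be made to align in phase at a single z on |z|=r.
Part (b). At z = 3 (real, on the circle |z| = r):
  p(3) = (1)·3^0 + (-1)·3^1 + (-1)·3^2 = -11.
  |p(3)| = 11.
Check: |p(3)| = 11 ≤ 13 = M_tri(3). ✓ Equality does not hold at z = 3 (the coefficients have mixed signs, so the terms do not all align in phase there).

M_tri(3) = 13; |p(3)| = 11; equality at z=3: no.


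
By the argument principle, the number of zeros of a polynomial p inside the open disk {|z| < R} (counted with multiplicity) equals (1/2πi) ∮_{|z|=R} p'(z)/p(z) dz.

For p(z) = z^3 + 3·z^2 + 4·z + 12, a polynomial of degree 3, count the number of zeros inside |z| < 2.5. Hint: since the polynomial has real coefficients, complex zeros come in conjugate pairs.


The zeros of p are: -3, (0 + 2i), (0 - 2i).
Their magnitudes are: 3, 2, 2.
Zeros with |z| < R = 2.5: (0 + 2i), (0 - 2i).
Count = 2.
By the argument principle, (1/2πi) ∮_{|z|=R} p'(z)/p(z) dz equals exactly this count.

Number of zeros inside |z| < 2.5: 2.


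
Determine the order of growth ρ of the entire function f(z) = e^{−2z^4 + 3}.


|e^{−2z^4 + 3}| = e^{Re(-2·z^4) + 3} ≤ e^{2|z|^4 + 3} = e^{2r^4 + 3} on |z| = r, so ρ ≤ 4. Choosing z on |z|=r so that -2·z^4 is real positive (always possible by picking arg z appropriately) gives |f(z)| = e^{2r^4 + 3}, matching the bound. The additive constant 3 does not affect log log M(r) ~ 4·log r. Hence ρ = 4.
Therefore ρ = 4.

Order ρ = 4.


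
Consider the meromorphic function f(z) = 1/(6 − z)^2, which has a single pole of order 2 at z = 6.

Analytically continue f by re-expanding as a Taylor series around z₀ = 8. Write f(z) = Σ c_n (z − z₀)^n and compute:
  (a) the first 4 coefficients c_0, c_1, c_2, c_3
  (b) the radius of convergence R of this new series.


Let w = z − z₀, so z = z₀ + w.
Then 6 − z = 6 − (z₀ + w) = (6 − z₀) − w = -2 − w.
f(z) = 1/(-2 − w)^2 = (1/(-2)^2) · (1 − w/(-2))^{−2}.
By the binomial series (1−u)^{−2} = Σ_{n≥0} C(n+1, 1) u^n for |u|<1, with u = w/(-2):
  c_n = C(n+1, 1) / (-2)^(n+2).
  c_0 = 1/(-2)^2 = 1/4.
  c_1 = 2/(-2)^3 = -1/4.
  c_2 = 3/(-2)^4 = 3/16.
  c_3 = 4/(-2)^5 = -1/8.
The series is valid for |w/d| < 1, i.e. |z − z₀| < |d|.
Radius of convergence: R = |6 − z₀| = |-2| = 2 (distance from z₀ to the singularity z = 6).

c_0 = 1/4, c_1 = -1/4, c_2 = 3/16, c_3 = -1/8; R = 2.


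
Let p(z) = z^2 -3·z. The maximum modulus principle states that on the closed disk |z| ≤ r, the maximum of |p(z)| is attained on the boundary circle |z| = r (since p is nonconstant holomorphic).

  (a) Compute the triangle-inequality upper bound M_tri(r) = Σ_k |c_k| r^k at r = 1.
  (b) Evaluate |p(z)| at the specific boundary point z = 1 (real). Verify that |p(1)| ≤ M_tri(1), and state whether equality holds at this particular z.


Coefficients: c_0 = 0, c_1 = -3, c_2 = 1. Radius r = 1.
Part (a). Triangle bound: M_tri(r) = Σ_k |c_k| r^k
  = |0|·1^0 + |-3|·1^1 + |1|·1^2
  = 0 + 3 + 1 = 4.
This bounds M(r) := max_{|z|=r} |p(z)| from above; equality holds iff all terms c_k z^k can be made to align in phase at a single z on |z|=r.
Part (b). At z = 1 (real, on the circle |z| = r):
  p(1) = (0)·1^0 + (-3)·1^1 + (1)·1^2 = -2.
  |p(1)| = 2.
Check: |p(1)| = 2 ≤ 4 = M_tri(1). ✓ Equality does not hold at z = 1 (the coefficients have mixed signs, so the terms do not all align in phase there).

M_tri(1) = 4; |p(1)| = 2; equality at z=1: no.


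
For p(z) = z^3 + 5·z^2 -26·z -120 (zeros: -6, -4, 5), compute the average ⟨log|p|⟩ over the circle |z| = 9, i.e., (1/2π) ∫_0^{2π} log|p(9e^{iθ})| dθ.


Zeros: -6, -4, 5; r = 9.
Inside |z| < r: -6, -4, 5. Outside (|z| ≥ r): ∅.
p(0) = -120, so log|p(0)| = log(120) = 4.7875.
Apply Jensen: I(r) = log|p(0)| + Σ_k log(r/|z_k|), summed over zeros inside |z| < r.
  log(r/|z_k|) for z_k = -6: log(9/6) = 0.4055
  log(r/|z_k|) for z_k = -4: log(9/4) = 0.8109
  log(r/|z_k|) for z_k = 5: log(9/5) = 0.5878
Sum over inside zeros: 1.8042.
I(r) = log|p(0)| + (inside sum) = 4.7875 + 1.8042 = 6.5917.
Closed form (all zeros inside, monic): I(r) = n·log(r) = 3·log(9) = 6.5917. ✓

I(r) ≈ 6.5917.


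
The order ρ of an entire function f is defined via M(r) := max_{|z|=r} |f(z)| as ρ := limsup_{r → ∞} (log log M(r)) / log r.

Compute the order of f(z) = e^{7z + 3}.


|e^{7z + 3}| = e^{Re(7·z) + 3} ≤ e^{7|z|^1 + 3} = e^{7r^1 + 3} on |z| = r, so ρ ≤ 1. Choosing z on |z|=r so that 7·z is real positive (always possible by picking arg z appropriately) gives |f(z)| = e^{7r^1 + 3}, matching the bound. The additive constant 3 does not affect log log M(r) ~ 1·log r. Hence ρ = 1.
Therefore ρ = 1.

Order ρ = 1.


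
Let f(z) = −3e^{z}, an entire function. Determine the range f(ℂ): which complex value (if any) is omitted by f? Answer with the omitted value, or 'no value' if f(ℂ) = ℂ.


Little Picard bounds the complement of f(ℂ) to at most one point.
e^{z} is never zero on ℂ, so -3·e^{z} takes every value in ℂ ∖ {0}. Adding 0 shifts the range to ℂ ∖ {0}. Thus f omits exactly the value 0.

Omitted value: 0.


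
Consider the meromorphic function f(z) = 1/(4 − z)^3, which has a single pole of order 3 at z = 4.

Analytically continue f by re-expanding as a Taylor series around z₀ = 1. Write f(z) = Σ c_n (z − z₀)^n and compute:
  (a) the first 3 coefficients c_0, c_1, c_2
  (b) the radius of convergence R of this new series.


Let w = z − z₀, so z = z₀ + w.
Then 4 − z = 4 − (z₀ + w) = (4 − z₀) − w = 3 − w.
f(z) = 1/(3 − w)^3 = (1/(3)^3) · (1 − w/(3))^{−3}.
By the binomial series (1−u)^{−3} = Σ_{n≥0} C(n+2, 2) u^n for |u|<1, with u = w/(3):
  c_n = C(n+2, 2) / (3)^(n+3).
  c_0 = 1/(3)^3 = 1/27.
  c_1 = 3/(3)^4 = 1/27.
  c_2 = 6/(3)^5 = 2/81.
The series is valid for |w/d| < 1, i.e. |z − z₀| < |d|.
Radius of convergence: R = |4 − z₀| = |3| = 3 (distance from z₀ to the singularity z = 4).

c_0 = 1/27, c_1 = 1/27, c_2 = 2/81; R = 3.


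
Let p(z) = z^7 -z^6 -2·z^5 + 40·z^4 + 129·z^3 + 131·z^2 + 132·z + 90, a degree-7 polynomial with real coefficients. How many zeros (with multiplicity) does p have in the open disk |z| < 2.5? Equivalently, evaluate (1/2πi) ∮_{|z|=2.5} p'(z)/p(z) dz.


The zeros of p are: (0 + 1i), (0 - 1i), -1, (3 + 3i), (3 - 3i), (-2 + 1i), (-2 - 1i).
Their magnitudes are: 1, 1, 1, 4.243, 4.243, 2.236, 2.236.
Zeros with |z| < R = 2.5: (0 + 1i), (0 - 1i), -1, (-2 + 1i), (-2 - 1i).
Count = 5.
By the argument principle, (1/2πi) ∮_{|z|=R} p'(z)/p(z) dz equals exactly this count.

Number of zeros inside |z| < 2.5: 5.


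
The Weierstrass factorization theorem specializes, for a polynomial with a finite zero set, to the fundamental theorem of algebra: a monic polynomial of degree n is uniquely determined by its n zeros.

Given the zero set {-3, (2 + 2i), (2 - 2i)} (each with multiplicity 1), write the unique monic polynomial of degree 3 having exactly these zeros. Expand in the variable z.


The polynomial is p(z) = ∏_{α ∈ S} (z − α), where S = {-3, (2 + 2i), (2 - 2i)}.
Expanding the product yields: p(z) = z^3 -z^2 -4·z + 24.
Note conjugate pairs combine to real quadratics: (z − (2+2i))(z − (2−2i)) = z² − 4z + 8.
The resulting polynomial has degree 3 and real coefficients as required.

p(z) = z^3 -z^2 -4·z + 24.


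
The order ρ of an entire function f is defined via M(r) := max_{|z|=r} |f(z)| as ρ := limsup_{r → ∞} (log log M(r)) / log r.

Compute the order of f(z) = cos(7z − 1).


cos(w) is a linear combination of e^{iw} and e^{−iw} (or e^w, e^{−w} in the hyperbolic case), so |cos(w)| ≤ e^{|w|}. With w = 7z − 1, |w| ≤ 7|z| + 1 = 7r + 1 on |z| = r, giving M(r) ≤ e^{7r + 1}, so ρ ≤ 1. On a suitable ray (z = it for sin/cos; z = t for sinh/cosh, t real → ∞), |cos(7z − 1)| grows like e^{7|t|}/2, so ρ ≥ 1. Hence ρ = 1.
Therefore ρ = 1.

Order ρ = 1.


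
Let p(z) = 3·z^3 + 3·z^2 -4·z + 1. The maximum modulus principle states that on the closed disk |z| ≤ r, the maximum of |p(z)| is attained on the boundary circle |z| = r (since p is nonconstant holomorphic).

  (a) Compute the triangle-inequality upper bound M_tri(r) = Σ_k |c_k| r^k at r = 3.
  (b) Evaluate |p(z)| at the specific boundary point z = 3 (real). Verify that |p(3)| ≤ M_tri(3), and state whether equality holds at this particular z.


Coefficients: c_0 = 1, c_1 = -4, c_2 = 3, c_3 = 3. Radius r = 3.
Part (a). Triangle bound: M_tri(r) = Σ_k |c_k| r^k
  = |1|·3^0 + |-4|·3^1 + |3|·3^2 + |3|·3^3
  = 1 + 12 + 27 + 81 = 121.
This bounds M(r) := max_{|z|=r} |p(z)| from above; equality holds iff all terms c_k z^k can be made to align in phase at a single z on |z|=r.
Part (b). At z = 3 (real, on the circle |z| = r):
  p(3) = (1)·3^0 + (-4)·3^1 + (3)·3^2 + (3)·3^3 = 97.
  |p(3)| = 97.
Check: |p(3)| = 97 ≤ 121 = M_tri(3). ✓ Equality does not hold at z = 3 (the coefficients have mixed signs, so the terms do not all align in phase there).

M_tri(3) = 121; |p(3)| = 97; equality at z=3: no.


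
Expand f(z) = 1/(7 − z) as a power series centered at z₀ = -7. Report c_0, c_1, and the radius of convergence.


Let w = z − z₀, so z = z₀ + w.
Then 7 − z = 7 − (z₀ + w) = (7 − z₀) − w = 14 − w.
f(z) = 1/(14 − w) = (1/(14)) · 1/(1 − w/(14)) = Σ_{n≥0} w^n / (14)^(n+1).
So c_n = 1/(14)^(n+1):
  c_0 = 1/(14)^1 = 1/14.
  c_1 = 1/(14)^2 = 1/196.
The series is valid for |w/d| < 1, i.e. |z − z₀| < |d|.
Radius of convergence: R = |7 − z₀| = |14| = 14 (distance from z₀ to the singularity z = 7).

c_0 = 1/14, c_1 = 1/196; R = 14.


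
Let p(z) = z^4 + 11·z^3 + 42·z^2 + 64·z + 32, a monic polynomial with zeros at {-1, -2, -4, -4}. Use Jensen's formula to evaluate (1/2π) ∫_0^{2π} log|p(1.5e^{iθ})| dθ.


Zeros: -4, -4, -2, -1; r = 1.5.
Inside |z| < r: -1. Outside (|z| ≥ r): -4, -4, -2.
p(0) = 32, so log|p(0)| = log(32) = 3.4657.
Apply Jensen: I(r) = log|p(0)| + Σ_k log(r/|z_k|), summed over zeros inside |z| < r.
  log(r/|z_k|) for z_k = -1: log(1.5/1) = 0.4055
  Outside zeros (-4, -4, -2) contribute nothing to the Jensen sum.
Sum over inside zeros: 0.4055.
I(r) = log|p(0)| + (inside sum) = 3.4657 + 0.4055 = 3.8712.
Note: since some zeros are outside |z| ≤ r, the simplified n·log(r) form does NOT apply — only the inside zeros contribute.

I(r) ≈ 3.8712.


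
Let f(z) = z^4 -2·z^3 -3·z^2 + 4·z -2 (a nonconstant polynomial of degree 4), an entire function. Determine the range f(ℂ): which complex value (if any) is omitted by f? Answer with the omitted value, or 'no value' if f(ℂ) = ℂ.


Little Picard bounds the complement of f(ℂ) to at most one point.
For every w ∈ ℂ, the equation p(z) − w = 0 is a nonconstant polynomial in z and hence has at least one root by the fundamental theorem of algebra. So p is surjective onto ℂ, omitting no value.

Omitted value: no value.


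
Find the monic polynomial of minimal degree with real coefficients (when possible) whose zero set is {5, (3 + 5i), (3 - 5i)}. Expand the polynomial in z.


The polynomial is p(z) = ∏_{α ∈ S} (z − α), where S = {5, (3 + 5i), (3 - 5i)}.
Expanding the product yields: p(z) = z^3 -11·z^2 + 64·z -170.
Note conjugate pairs combine to real quadratics: (z − (3+5i))(z − (3−5i)) = z² − 6z + 34.
The resulting polynomial has degree 3 and real coefficients as required.

p(z) = z^3 -11·z^2 + 64·z -170.


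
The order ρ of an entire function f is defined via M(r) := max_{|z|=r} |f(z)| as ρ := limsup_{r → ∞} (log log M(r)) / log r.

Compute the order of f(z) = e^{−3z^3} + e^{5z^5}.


Each summand is entire of order 3 and 5 respectively (as in the single-exponential case). The order of a sum is at most the max of the orders, so ρ ≤ 5. For the lower bound: on |z|=r choose arg z so that 5z^5 is real positive; then |e^{5z^5}| = e^{5r^5} while |e^{-3z^3}| ≤ e^{3r^3} = o(e^{5r^5}). So |f| ≥ e^{5r^5}(1 − o(1)) and ρ ≥ 5. Hence ρ = max(3, 5) = 5.
Therefore ρ = 5.

Order ρ = 5.


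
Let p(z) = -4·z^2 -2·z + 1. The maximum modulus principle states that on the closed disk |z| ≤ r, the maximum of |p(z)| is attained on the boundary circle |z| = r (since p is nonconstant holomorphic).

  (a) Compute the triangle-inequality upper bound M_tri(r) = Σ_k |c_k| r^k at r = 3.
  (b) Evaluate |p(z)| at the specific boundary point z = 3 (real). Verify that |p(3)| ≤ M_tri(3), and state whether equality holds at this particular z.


Coefficients: c_0 = 1, c_1 = -2, c_2 = -4. Radius r = 3.
Part (a). Triangle bound: M_tri(r) = Σ_k |c_k| r^k
  = |1|·3^0 + |-2|·3^1 + |-4|·3^2
  = 1 + 6 + 36 = 43.
This bounds M(r) := max_{|z|=r} |p(z)| from above; equality holds iff all terms c_k z^k can be made to align in phase at a single z on |z|=r.
Part (b). At z = 3 (real, on the circle |z| = r):
  p(3) = (1)·3^0 + (-2)·3^1 + (-4)·3^2 = -41.
  |p(3)| = 41.
Check: |p(3)| = 41 ≤ 43 = M_tri(3). ✓ Equality does not hold at z = 3 (the coefficients have mixed signs, so the terms do not all align in phase there).

M_tri(3) = 43; |p(3)| = 41; equality at z=3: no.


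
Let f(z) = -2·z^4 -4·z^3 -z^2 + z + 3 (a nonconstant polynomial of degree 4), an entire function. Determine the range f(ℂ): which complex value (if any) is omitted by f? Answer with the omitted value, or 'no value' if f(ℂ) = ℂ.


Little Picard bounds the complement of f(ℂ) to at most one point.
For every w ∈ ℂ, the equation p(z) − w = 0 is a nonconstant polynomial in z and hence has at least one root by the fundamental theorem of algebra. So p is surjective onto ℂ, omitting no value.

Omitted value: no value.


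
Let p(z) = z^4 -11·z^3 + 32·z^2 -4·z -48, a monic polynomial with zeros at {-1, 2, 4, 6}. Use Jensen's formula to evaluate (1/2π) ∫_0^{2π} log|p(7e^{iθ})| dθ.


Zeros: -1, 2, 4, 6; r = 7.
Inside |z| < r: -1, 2, 4, 6. Outside (|z| ≥ r): ∅.
p(0) = -48, so log|p(0)| = log(48) = 3.8712.
Apply Jensen: I(r) = log|p(0)| + Σ_k log(r/|z_k|), summed over zeros inside |z| < r.
  log(r/|z_k|) for z_k = -1: log(7/1) = 1.9459
  log(r/|z_k|) for z_k = 2: log(7/2) = 1.2528
  log(r/|z_k|) for z_k = 4: log(7/4) = 0.5596
  log(r/|z_k|) for z_k = 6: log(7/6) = 0.1542
Sum over inside zeros: 3.9124.
I(r) = log|p(0)| + (inside sum) = 3.8712 + 3.9124 = 7.7836.
Closed form (all zeros inside, monic): I(r) = n·log(r) = 4·log(7) = 7.7836. ✓

I(r) ≈ 7.7836.


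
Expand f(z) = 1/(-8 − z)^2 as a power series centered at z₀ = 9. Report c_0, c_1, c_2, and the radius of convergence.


Let w = z − z₀, so z = z₀ + w.
Then -8 − z = -8 − (z₀ + w) = (-8 − z₀) − w = -17 − w.
f(z) = 1/(-17 − w)^2 = (1/(-17)^2) · (1 − w/(-17))^{−2}.
By the binomial series (1−u)^{−2} = Σ_{n≥0} C(n+1, 1) u^n for |u|<1, with u = w/(-17):
  c_n = C(n+1, 1) / (-17)^(n+2).
  c_0 = 1/(-17)^2 = 1/289.
  c_1 = 2/(-17)^3 = -2/4913.
  c_2 = 3/(-17)^4 = 3/83521.
The series is valid for |w/d| < 1, i.e. |z − z₀| < |d|.
Radius of convergence: R = |-8 − z₀| = |-17| = 17 (distance from z₀ to the singularity z = -8).

c_0 = 1/289, c_1 = -2/4913, c_2 = 3/83521; R = 17.


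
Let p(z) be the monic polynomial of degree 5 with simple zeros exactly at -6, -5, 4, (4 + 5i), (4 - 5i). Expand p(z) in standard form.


The polynomial is p(z) = ∏_{α ∈ S} (z − α), where S = {-6, -5, 4, (4 + 5i), (4 - 5i)}.
Expanding the product yields: p(z) = z^5 -z^4 -29·z^3 + 279·z^2 + 386·z -4920.
Note conjugate pairs combine to real quadratics: (z − (4+5i))(z − (4−5i)) = z² − 8z + 41.
The resulting polynomial has degree 5 and real coefficients as required.

p(z) = z^5 -z^4 -29·z^3 + 279·z^2 + 386·z -4920.


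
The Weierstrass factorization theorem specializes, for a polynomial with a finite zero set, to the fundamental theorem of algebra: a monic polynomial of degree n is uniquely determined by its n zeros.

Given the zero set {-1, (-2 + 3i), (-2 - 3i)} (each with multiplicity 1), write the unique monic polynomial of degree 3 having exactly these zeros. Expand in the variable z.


The polynomial is p(z) = ∏_{α ∈ S} (z − α), where S = {-1, (-2 + 3i), (-2 - 3i)}.
Expanding the product yields: p(z) = z^3 + 5·z^2 + 17·z + 13.
Note conjugate pairs combine to real quadratics: (z − (-2+3i))(z − (-2−3i)) = z² + 4z + 13.
The resulting polynomial has degree 3 and real coefficients as required.

p(z) = z^3 + 5·z^2 + 17·z + 13.


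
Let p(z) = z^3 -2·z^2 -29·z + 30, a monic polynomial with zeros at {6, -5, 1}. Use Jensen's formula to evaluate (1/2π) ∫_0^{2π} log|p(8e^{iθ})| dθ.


Zeros: -5, 1, 6; r = 8.
Inside |z| < r: -5, 1, 6. Outside (|z| ≥ r): ∅.
p(0) = 30, so log|p(0)| = log(30) = 3.4012.
Apply Jensen: I(r) = log|p(0)| + Σ_k log(r/|z_k|), summed over zeros inside |z| < r.
  log(r/|z_k|) for z_k = 6: log(8/6) = 0.2877
  log(r/|z_k|) for z_k = -5: log(8/5) = 0.4700
  log(r/|z_k|) for z_k = 1: log(8/1) = 2.0794
Sum over inside zeros: 2.8371.
I(r) = log|p(0)| + (inside sum) = 3.4012 + 2.8371 = 6.2383.
Closed form (all zeros inside, monic): I(r) = n·log(r) = 3·log(8) = 6.2383. ✓

I(r) ≈ 6.2383.


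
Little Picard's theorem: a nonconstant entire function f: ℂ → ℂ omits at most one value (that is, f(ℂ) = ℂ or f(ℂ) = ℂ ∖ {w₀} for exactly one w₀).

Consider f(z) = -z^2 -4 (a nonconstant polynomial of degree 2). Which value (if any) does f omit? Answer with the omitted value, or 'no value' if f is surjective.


Little Picard bounds the complement of f(ℂ) to at most one point.
For every w ∈ ℂ, the equation p(z) − w = 0 is a nonconstant polynomial in z and hence has at least one root by the fundamental theorem of algebra. So p is surjective onto ℂ, omitting no value.

Omitted value: no value.


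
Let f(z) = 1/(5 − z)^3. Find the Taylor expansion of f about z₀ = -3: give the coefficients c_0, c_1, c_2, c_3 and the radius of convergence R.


Let w = z − z₀, so z = z₀ + w.
Then 5 − z = 5 − (z₀ + w) = (5 − z₀) − w = 8 − w.
f(z) = 1/(8 − w)^3 = (1/(8)^3) · (1 − w/(8))^{−3}.
By the binomial series (1−u)^{−3} = Σ_{n≥0} C(n+2, 2) u^n for |u|<1, with u = w/(8):
  c_n = C(n+2, 2) / (8)^(n+3).
  c_0 = 1/(8)^3 = 1/512.
  c_1 = 3/(8)^4 = 3/4096.
  c_2 = 6/(8)^5 = 3/16384.
  c_3 = 10/(8)^6 = 5/131072.
The series is valid for |w/d| < 1, i.e. |z − z₀| < |d|.
Radius of convergence: R = |5 − z₀| = |8| = 8 (distance from z₀ to the singularity z = 5).

c_0 = 1/512, c_1 = 3/4096, c_2 = 3/16384, c_3 = 5/131072; R = 8.


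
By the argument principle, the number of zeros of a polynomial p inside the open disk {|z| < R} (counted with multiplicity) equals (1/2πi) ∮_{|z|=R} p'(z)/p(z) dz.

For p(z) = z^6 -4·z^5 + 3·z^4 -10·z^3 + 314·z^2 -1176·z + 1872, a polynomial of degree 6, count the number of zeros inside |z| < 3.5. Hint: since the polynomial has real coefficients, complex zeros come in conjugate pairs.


The zeros of p are: (3 + 2i), (3 - 2i), (2 + 2i), (2 - 2i), (-3 + 3i), (-3 - 3i).
Their magnitudes are: 3.606, 3.606, 2.828, 2.828, 4.243, 4.243.
Zeros with |z| < R = 3.5: (2 + 2i), (2 - 2i).
Count = 2.
By the argument principle, (1/2πi) ∮_{|z|=R} p'(z)/p(z) dz equals exactly this count.

Number of zeros inside |z| < 3.5: 2.


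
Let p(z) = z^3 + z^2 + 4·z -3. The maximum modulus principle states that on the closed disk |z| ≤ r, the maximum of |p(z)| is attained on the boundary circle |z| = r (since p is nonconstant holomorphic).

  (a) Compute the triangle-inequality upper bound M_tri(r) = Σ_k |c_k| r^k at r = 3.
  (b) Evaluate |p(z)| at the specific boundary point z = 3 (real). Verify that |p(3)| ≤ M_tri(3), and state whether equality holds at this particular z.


Coefficients: c_0 = -3, c_1 = 4, c_2 = 1, c_3 = 1. Radius r = 3.
Part (a). Triangle bound: M_tri(r) = Σ_k |c_k| r^k
  = |-3|·3^0 + |4|·3^1 + |1|·3^2 + |1|·3^3
  = 3 + 12 + 9 + 27 = 51.
This bounds M(r) := max_{|z|=r} |p(z)| from above; equality holds iff all terms c_k z^k can be made to align in phase at a single z on |z|=r.
Part (b). At z = 3 (real, on the circle |z| = r):
  p(3) = (-3)·3^0 + (4)·3^1 + (1)·3^2 + (1)·3^3 = 45.
  |p(3)| = 45.
Check: |p(3)| = 45 ≤ 51 = M_tri(3). ✓ Equality does not hold at z = 3 (the coefficients have mixed signs, so the terms do not all align in phase there).

M_tri(3) = 51; |p(3)| = 45; equality at z=3: no.


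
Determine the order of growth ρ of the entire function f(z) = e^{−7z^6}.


|e^{−7z^6}| = e^{Re(-7·z^6) + 0} ≤ e^{7|z|^6 + 0} = e^{7r^6 + 0} on |z| = r, so ρ ≤ 6. Choosing z on |z|=r so that -7·z^6 is real positive (always possible by picking arg z appropriately) gives |f(z)| = e^{7r^6 + 0}, matching the bound. The additive constant 0 does not affect log log M(r) ~ 6·log r. Hence ρ = 6.
Therefore ρ = 6.

Order ρ = 6.


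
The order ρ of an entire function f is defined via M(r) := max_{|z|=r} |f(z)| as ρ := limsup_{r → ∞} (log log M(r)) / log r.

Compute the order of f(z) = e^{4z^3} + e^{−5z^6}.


Each summand is entire of order 3 and 6 respectively (as in the single-exponential case). The order of a sum is at most the max of the orders, so ρ ≤ 6. For the lower bound: on |z|=r choose arg z so that -5z^6 is real positive; then |e^{-5z^6}| = e^{5r^6} while |e^{4z^3}| ≤ e^{4r^3} = o(e^{5r^6}). So |f| ≥ e^{5r^6}(1 − o(1)) and ρ ≥ 6. Hence ρ = max(3, 6) = 6.
Therefore ρ = 6.

Order ρ = 6.


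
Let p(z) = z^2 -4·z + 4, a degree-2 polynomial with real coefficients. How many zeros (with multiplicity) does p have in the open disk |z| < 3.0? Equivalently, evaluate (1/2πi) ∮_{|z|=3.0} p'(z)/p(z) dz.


The zeros of p are: 2, 2.
Their magnitudes are: 2, 2.
Zeros with |z| < R = 3.0: 2, 2.
Count = 2.
By the argument principle, (1/2πi) ∮_{|z|=R} p'(z)/p(z) dz equals exactly this count.

Number of zeros inside |z| < 3.0: 2.


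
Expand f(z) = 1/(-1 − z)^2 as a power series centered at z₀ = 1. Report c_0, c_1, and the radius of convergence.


Let w = z − z₀, so z = z₀ + w.
Then -1 − z = -1 − (z₀ + w) = (-1 − z₀) − w = -2 − w.
f(z) = 1/(-2 − w)^2 = (1/(-2)^2) · (1 − w/(-2))^{−2}.
By the binomial series (1−u)^{−2} = Σ_{n≥0} C(n+1, 1) u^n for |u|<1, with u = w/(-2):
  c_n = C(n+1, 1) / (-2)^(n+2).
  c_0 = 1/(-2)^2 = 1/4.
  c_1 = 2/(-2)^3 = -1/4.
The series is valid for |w/d| < 1, i.e. |z − z₀| < |d|.
Radius of convergence: R = |-1 − z₀| = |-2| = 2 (distance from z₀ to the singularity z = -1).

c_0 = 1/4, c_1 = -1/4; R = 2.


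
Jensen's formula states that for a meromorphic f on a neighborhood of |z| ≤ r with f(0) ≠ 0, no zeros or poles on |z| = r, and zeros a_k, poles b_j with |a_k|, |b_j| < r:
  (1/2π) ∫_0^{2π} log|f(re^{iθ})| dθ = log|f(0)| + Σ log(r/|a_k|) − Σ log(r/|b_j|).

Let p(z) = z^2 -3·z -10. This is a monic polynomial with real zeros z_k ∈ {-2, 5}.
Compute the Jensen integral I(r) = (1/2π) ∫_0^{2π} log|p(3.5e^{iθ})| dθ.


Zeros: -2, 5; r = 3.5.
Inside |z| < r: -2. Outside (|z| ≥ r): 5.
p(0) = -10, so log|p(0)| = log(10) = 2.3026.
Apply Jensen: I(r) = log|p(0)| + Σ_k log(r/|z_k|), summed over zeros inside |z| < r.
  log(r/|z_k|) for z_k = -2: log(3.5/2) = 0.5596
  Outside zeros (5) contribute nothing to the Jensen sum.
Sum over inside zeros: 0.5596.
I(r) = log|p(0)| + (inside sum) = 2.3026 + 0.5596 = 2.8622.
Note: since some zeros are outside |z| ≤ r, the simplified n·log(r) form does NOT apply — only the inside zeros contribute.

I(r) ≈ 2.8622.


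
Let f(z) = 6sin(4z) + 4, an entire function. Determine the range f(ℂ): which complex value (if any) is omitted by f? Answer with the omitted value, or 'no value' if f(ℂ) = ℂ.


Little Picard bounds the complement of f(ℂ) to at most one point.
sin is entire and surjective onto ℂ: for every w ∈ ℂ, sin(ζ) = w has a solution ζ ∈ ℂ (e.g., via the complex inverse arcsin). With ζ = 4z this gives z = ζ/(4). Then 6·sin(4z) takes every value in 6·ℂ = ℂ, and adding 4 is a bijection of ℂ. So f is surjective and omits no value. (Note: only on the real line is sin bounded by [−1, 1].)

Omitted value: no value.


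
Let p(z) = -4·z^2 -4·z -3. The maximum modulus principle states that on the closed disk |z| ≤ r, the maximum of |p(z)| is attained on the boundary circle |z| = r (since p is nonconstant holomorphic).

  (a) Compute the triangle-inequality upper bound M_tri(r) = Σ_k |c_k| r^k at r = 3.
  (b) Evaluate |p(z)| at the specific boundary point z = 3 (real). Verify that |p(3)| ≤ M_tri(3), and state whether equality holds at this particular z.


Coefficients: c_0 = -3, c_1 = -4, c_2 = -4. Radius r = 3.
Part (a). Triangle bound: M_tri(r) = Σ_k |c_k| r^k
  = |-3|·3^0 + |-4|·3^1 + |-4|·3^2
  = 3 + 12 + 36 = 51.
This bounds M(r) := max_{|z|=r} |p(z)| from above; equality holds iff all terms c_k z^k can be made to align in phase at a single z on |z|=r.
Part (b). At z = 3 (real, on the circle |z| = r):
  p(3) = (-3)·3^0 + (-4)·3^1 + (-4)·3^2 = -51.
  |p(3)| = 51.
Since all nonzero coefficients share the same sign, |p(3)| = 51 = M_tri(3); the triangle bound is attained at z = 3, so in fact M(r) = 51.

M_tri(3) = 51; |p(3)| = 51; equality at z=3: yes.


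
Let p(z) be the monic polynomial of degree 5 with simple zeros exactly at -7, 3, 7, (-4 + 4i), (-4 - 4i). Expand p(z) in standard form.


The polynomial is p(z) = ∏_{α ∈ S} (z − α), where S = {-7, 3, 7, (-4 + 4i), (-4 - 4i)}.
Expanding the product yields: p(z) = z^5 + 5·z^4 -41·z^3 -341·z^2 -392·z + 4704.
Note conjugate pairs combine to real quadratics: (z − (-4+4i))(z − (-4−4i)) = z² + 8z + 32.
The resulting polynomial has degree 5 and real coefficients as required.

p(z) = z^5 + 5·z^4 -41·z^3 -341·z^2 -392·z + 4704.


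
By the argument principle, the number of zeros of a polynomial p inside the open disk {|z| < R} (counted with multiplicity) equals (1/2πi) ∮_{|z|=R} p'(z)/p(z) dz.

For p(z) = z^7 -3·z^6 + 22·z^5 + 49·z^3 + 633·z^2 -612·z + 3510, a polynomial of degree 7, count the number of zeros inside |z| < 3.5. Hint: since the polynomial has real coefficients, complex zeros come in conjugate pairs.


The zeros of p are: (2 + 3i), (2 - 3i), -3, (1 + 3i), (1 - 3i), (0 + 3i), (0 - 3i).
Their magnitudes are: 3.606, 3.606, 3, 3.162, 3.162, 3, 3.
Zeros with |z| < R = 3.5: -3, (1 + 3i), (1 - 3i), (0 + 3i), (0 - 3i).
Count = 5.
By the argument principle, (1/2πi) ∮_{|z|=R} p'(z)/p(z) dz equals exactly this count.

Number of zeros inside |z| < 3.5: 5.


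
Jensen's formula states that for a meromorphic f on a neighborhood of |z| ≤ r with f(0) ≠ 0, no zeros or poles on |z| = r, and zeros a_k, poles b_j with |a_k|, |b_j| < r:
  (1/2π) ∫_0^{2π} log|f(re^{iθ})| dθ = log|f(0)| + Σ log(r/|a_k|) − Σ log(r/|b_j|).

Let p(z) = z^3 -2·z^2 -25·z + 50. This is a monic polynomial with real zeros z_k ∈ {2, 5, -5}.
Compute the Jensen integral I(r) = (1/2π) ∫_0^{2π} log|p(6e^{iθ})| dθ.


Zeros: -5, 2, 5; r = 6.
Inside |z| < r: -5, 2, 5. Outside (|z| ≥ r): ∅.
p(0) = 50, so log|p(0)| = log(50) = 3.9120.
Apply Jensen: I(r) = log|p(0)| + Σ_k log(r/|z_k|), summed over zeros inside |z| < r.
  log(r/|z_k|) for z_k = 2: log(6/2) = 1.0986
  log(r/|z_k|) for z_k = 5: log(6/5) = 0.1823
  log(r/|z_k|) for z_k = -5: log(6/5) = 0.1823
Sum over inside zeros: 1.4633.
I(r) = log|p(0)| + (inside sum) = 3.9120 + 1.4633 = 5.3753.
Closed form (all zeros inside, monic): I(r) = n·log(r) = 3·log(6) = 5.3753. ✓

I(r) ≈ 5.3753.


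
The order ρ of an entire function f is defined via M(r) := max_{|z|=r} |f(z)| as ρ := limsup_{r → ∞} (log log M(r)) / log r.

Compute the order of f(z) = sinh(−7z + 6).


sinh(w) is a linear combination of e^{iw} and e^{−iw} (or e^w, e^{−w} in the hyperbolic case), so |sinh(w)| ≤ e^{|w|}. With w = −7z + 6, |w| ≤ 7|z| + 6 = 7r + 6 on |z| = r, giving M(r) ≤ e^{7r + 6}, so ρ ≤ 1. On a suitable ray (z = it for sin/cos; z = t for sinh/cosh, t real → ∞), |sinh(−7z + 6)| grows like e^{7|t|}/2, so ρ ≥ 1. Hence ρ = 1.
Therefore ρ = 1.

Order ρ = 1.


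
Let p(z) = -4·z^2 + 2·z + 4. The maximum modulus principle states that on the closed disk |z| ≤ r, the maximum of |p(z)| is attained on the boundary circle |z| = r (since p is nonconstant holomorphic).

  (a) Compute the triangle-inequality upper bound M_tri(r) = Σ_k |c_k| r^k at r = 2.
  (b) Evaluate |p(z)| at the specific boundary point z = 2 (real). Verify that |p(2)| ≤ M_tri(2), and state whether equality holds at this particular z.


Coefficients: c_0 = 4, c_1 = 2, c_2 = -4. Radius r = 2.
Part (a). Triangle bound: M_tri(r) = Σ_k |c_k| r^k
  = |4|·2^0 + |2|·2^1 + |-4|·2^2
  = 4 + 4 + 16 = 24.
This bounds M(r) := max_{|z|=r} |p(z)| from above; equality holds iff all terms c_k z^k can be made to align in phase at a single z on |z|=r.
Part (b). At z = 2 (real, on the circle |z| = r):
  p(2) = (4)·2^0 + (2)·2^1 + (-4)·2^2 = -8.
  |p(2)| = 8.
Check: |p(2)| = 8 ≤ 24 = M_tri(2). ✓ Equality does not hold at z = 2 (the coefficients have mixed signs, so the terms do not all align in phase there).

M_tri(2) = 24; |p(2)| = 8; equality at z=2: no.


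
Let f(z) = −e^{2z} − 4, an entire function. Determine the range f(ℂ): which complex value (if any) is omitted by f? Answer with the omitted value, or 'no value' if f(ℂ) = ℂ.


Little Picard bounds the complement of f(ℂ) to at most one point.
e^{2z} is never zero on ℂ, so -1·e^{2z} takes every value in ℂ ∖ {0}. Adding -4 shifts the range to ℂ ∖ {-4}. Thus f omits exactly the value -4.

Omitted value: -4.


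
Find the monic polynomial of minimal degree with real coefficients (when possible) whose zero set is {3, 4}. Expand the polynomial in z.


The polynomial is p(z) = ∏_{α ∈ S} (z − α), where S = {3, 4}.
Expanding the product yields: p(z) = z^2 -7·z + 12.
The resulting polynomial has degree 2 and real coefficients as required.

p(z) = z^2 -7·z + 12.


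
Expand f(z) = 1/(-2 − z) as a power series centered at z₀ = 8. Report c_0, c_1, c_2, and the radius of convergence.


Let w = z − z₀, so z = z₀ + w.
Then -2 − z = -2 − (z₀ + w) = (-2 − z₀) − w = -10 − w.
f(z) = 1/(-10 − w) = (1/(-10)) · 1/(1 − w/(-10)) = Σ_{n≥0} w^n / (-10)^(n+1).
So c_n = 1/(-10)^(n+1):
  c_0 = 1/(-10)^1 = -1/10.
  c_1 = 1/(-10)^2 = 1/100.
  c_2 = 1/(-10)^3 = -1/1000.
The series is valid for |w/d| < 1, i.e. |z − z₀| < |d|.
Radius of convergence: R = |-2 − z₀| = |-10| = 10 (distance from z₀ to the singularity z = -2).

c_0 = -1/10, c_1 = 1/100, c_2 = -1/1000; R = 10.
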